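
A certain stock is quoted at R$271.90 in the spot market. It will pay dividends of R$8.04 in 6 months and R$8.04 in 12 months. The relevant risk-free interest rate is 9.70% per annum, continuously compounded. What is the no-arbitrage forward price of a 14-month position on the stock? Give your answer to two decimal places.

R$287.73

PV(dividends) I = 8.04·e^(−0.0970·6/12) + 8.04·e^(−0.0970·12/12)
I = 7.6594 + 7.2968 = 14.9562
F = (S − I)·e^(rT) = (271.90 − 14.9562) · e^(0.0970·14/12)
= 256.9438 · e^0.113167 = 256.9438 × 1.119819 = R$287.73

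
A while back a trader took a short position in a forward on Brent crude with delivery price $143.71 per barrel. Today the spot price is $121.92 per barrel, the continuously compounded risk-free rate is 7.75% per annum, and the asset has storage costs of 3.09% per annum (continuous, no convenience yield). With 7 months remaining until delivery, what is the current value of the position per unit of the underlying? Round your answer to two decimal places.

$13.22 per barrel

Current fair forward for the remaining 7 months: F = S·e^((r + u)·T), (r + u) = 0.0775 + 0.0309 = 0.1084
F = 121.92 · e^(0.1084 × 7/12) = 121.92 × 1.065275 = 129.8783
Value of long forward = (F − K)·e^(−rT) = (129.8783 − 143.71) · e^(−0.0775·7/12)
= -13.8317 × 0.955798 = -13.22
Short position value = −(long value) = $13.22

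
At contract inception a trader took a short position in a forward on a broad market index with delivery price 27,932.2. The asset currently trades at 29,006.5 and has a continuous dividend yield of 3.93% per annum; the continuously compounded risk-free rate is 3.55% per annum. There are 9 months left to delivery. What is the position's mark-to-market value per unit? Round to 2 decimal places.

Current fair forward for the remaining 9 months: F = S·e^((r − q)·T), (r − q) = 0.0355 − 0.0393 = -0.0038
F = 29006.5 · e^(-0.0038 × 9/12) = 29006.5 × 0.99715406 = 28923.9492
Value of long forward = (F − K)·e^(−rT) = (28923.9492 − 27932.2) · e^(−0.0355·9/12)
= 991.7492 × 0.97372632 = 965.69
Short position value = −(long value) = -965.69

-965.69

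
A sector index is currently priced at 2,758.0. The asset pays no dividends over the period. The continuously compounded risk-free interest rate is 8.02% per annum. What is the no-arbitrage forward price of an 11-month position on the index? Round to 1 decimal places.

F = S·e^(rT) = 2758.0 · e^(0.0802 × 11/12)
= 2758.0 · e^0.073517 = 2758.0 × 1.076287
F = 2,968.4

2,968.4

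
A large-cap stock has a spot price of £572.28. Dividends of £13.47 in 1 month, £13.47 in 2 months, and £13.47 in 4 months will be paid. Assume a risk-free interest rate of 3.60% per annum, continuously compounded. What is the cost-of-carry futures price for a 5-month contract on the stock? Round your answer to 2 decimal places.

PV(dividends) I = 13.47·e^(−0.0360·1/12) + 13.47·e^(−0.0360·2/12) + 13.47·e^(−0.0360·4/12)
I = 13.4297 + 13.3894 + 13.3093 = 40.1284
F = (S − I)·e^(rT) = (572.28 − 40.1284) · e^(0.0360·5/12)
= 532.1516 · e^0.015000 = 532.1516 × 1.015113 = £540.19

£540.19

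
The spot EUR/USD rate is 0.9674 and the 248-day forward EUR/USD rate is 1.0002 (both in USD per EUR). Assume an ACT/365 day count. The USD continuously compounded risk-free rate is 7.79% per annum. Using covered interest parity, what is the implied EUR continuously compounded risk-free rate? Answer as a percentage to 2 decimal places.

2.88%

F = S·e^((r_USD − r_EUR)T) ⇒ r_EUR = r_USD − ln(F/S)/T
ln(1.0002/0.9674) = 0.033343; /(248/365) = 0.049073
r_EUR = 0.0779 − 0.049073 = 0.028827
r_EUR = 2.88%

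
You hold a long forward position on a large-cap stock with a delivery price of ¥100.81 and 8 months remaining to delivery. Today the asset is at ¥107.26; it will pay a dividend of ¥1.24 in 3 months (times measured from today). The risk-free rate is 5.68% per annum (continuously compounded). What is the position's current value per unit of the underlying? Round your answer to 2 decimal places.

PV(remaining dividends) I = 1.24·e^(−0.0568·3/12) = 1.2225
Current forward F = (S − I)·e^(rT) = (107.26 − 1.2225)·e^(0.0568·8/12) = 106.0375 × 1.038593 = 110.1298
Value (long) = (F − K)·e^(−rT) = (110.1298 − 100.81) × 0.962841 = 8.9735
Value = ¥8.97

¥8.97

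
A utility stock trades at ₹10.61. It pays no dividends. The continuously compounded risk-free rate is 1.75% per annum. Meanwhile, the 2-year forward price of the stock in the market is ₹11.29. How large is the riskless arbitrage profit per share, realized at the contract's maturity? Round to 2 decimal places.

₹0.30 per share

Fair forward: F* = S·e^(carry·T), with carry = r = 0.0175
F* = 10.61 · e^(0.0175 × 2) = 10.61 · e^0.035000 = 10.61 × 1.035620 = ₹10.9879
Market ₹11.29 > fair ₹10.9879: forward overpriced → cash-and-carry (buy spot, short the forward).
At maturity, profit = |F_mkt − F*| = |11.29 − 10.9879| = ₹0.30 per share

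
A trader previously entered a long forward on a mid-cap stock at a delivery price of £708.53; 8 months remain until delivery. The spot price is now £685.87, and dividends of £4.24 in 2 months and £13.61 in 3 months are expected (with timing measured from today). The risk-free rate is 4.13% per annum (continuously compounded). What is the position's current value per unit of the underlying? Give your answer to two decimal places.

PV(remaining dividends) I = 4.24·e^(−0.0413·2/12) + 13.61·e^(−0.0413·3/12) = 17.6811
Current forward F = (S − I)·e^(rT) = (685.87 − 17.6811)·e^(0.0413·8/12) = 668.1889 × 1.027916 = 686.8421
Value (long) = (F − K)·e^(−rT) = (686.8421 − 708.53) × 0.972842 = -21.0989
Value = -£21.10

-£21.10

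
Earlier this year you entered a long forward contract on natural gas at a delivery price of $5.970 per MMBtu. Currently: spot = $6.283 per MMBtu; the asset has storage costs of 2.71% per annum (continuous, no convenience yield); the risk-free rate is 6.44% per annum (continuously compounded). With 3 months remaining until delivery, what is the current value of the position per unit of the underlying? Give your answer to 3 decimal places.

Current fair forward for the remaining 3 months: F = S·e^((r + u)·T), (r + u) = 0.0644 + 0.0271 = 0.0915
F = 6.283 · e^(0.0915 × 3/12) = 6.283 × 1.023139 = 6.4284
Value of long forward = (F − K)·e^(−rT) = (6.4284 − 5.970) · e^(−0.0644·3/12)
= 0.4584 × 0.984029 = 0.451

$0.451 per MMBtu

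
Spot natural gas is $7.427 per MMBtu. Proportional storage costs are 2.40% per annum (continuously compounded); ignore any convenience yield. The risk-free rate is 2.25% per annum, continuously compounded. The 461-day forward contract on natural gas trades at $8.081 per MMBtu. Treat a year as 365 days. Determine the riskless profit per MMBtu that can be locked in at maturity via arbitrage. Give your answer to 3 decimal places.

Fair forward: F* = S·e^(carry·T), with carry = (r + u) = 0.0225 + 0.0240 = 0.0465
F* = 7.427 · e^(0.0465 × 461/365) = 7.427 · e^0.058730 = 7.427 × 1.060489 = $7.8763
Market $8.081 > fair $7.8763: forward overpriced → cash-and-carry (buy spot, short the forward).
At maturity, profit = |F_mkt − F*| = |8.081 − 7.8763| = $0.205 per MMBtu

$0.205 per MMBtu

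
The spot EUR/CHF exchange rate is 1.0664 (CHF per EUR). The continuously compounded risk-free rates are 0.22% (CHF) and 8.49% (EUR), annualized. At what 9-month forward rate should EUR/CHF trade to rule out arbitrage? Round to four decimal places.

F = S·e^((r_CHF − r_EUR)T) = 1.0664 · e^((0.0022 − 0.0849) × 9/12)
= 1.0664 · e^-0.062025 = 1.0664 × 0.939859
F = 1.0023 CHF per EUR

1.0023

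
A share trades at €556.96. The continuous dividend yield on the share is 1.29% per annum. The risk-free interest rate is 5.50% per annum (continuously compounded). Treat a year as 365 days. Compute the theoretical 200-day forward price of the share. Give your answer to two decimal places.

F = S·e^((r − q)T) = 556.96 · e^((0.0550 − 0.0129) × 200/365)
= 556.96 · e^0.023068 = 556.96 × 1.023336
F = €569.96

€569.96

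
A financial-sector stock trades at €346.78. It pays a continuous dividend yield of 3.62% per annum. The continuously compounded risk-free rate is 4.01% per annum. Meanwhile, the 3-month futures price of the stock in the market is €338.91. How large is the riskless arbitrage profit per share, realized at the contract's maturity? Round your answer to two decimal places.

€8.21 per share

Fair futures: F* = S·e^(carry·T), with carry = (r − q) = 0.0401 − 0.0362 = 0.0039
F* = 346.78 · e^(0.0039 × 3/12) = 346.78 · e^0.000975 = 346.78 × 1.000975 = €347.1181
Market €338.91 < fair €347.1181: forward underpriced → reverse cash-and-carry (short spot, go long the forward).
At maturity, profit = |F_mkt − F*| = |338.91 − 347.1181| = €8.21 per share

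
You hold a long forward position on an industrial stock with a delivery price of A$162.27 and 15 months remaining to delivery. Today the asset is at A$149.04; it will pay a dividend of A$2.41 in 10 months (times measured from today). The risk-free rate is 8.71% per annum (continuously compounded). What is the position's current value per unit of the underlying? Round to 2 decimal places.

PV(remaining dividends) I = 2.41·e^(−0.0871·10/12) = 2.2413
Current forward F = (S − I)·e^(rT) = (149.04 − 2.2413)·e^(0.0871·15/12) = 146.7987 × 1.115023 = 163.6839
Value (long) = (F − K)·e^(−rT) = (163.6839 − 162.27) × 0.896843 = 1.2680
Value = A$1.27

A$1.27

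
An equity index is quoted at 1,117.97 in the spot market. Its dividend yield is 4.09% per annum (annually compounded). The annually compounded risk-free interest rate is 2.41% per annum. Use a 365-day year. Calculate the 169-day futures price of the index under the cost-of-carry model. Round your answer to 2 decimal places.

F = S · (1+r)^T / (1+q)^T
= 1117.97 × 1.01108730 / 1.01873355 = 1117.97 × 0.99249436
F = 1,109.58

1,109.58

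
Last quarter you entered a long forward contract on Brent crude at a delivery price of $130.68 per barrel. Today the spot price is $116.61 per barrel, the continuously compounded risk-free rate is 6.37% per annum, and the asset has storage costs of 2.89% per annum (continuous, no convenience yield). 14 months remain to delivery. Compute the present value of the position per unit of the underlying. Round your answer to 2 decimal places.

Current fair forward for the remaining 14 months: F = S·e^((r + u)·T), (r + u) = 0.0637 + 0.0289 = 0.0926
F = 116.61 · e^(0.0926 × 14/12) = 116.61 × 1.114085 = 129.9135
Value of long forward = (F − K)·e^(−rT) = (129.9135 − 130.68) · e^(−0.0637·14/12)
= -0.7665 × 0.928378 = -0.71

-$0.71 per barrel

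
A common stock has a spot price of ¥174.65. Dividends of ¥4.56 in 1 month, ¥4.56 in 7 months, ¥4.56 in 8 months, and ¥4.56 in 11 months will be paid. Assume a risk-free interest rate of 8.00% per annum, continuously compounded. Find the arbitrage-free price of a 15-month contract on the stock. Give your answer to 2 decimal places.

¥173.74

PV(dividends) I = 4.56·e^(−0.0800·1/12) + 4.56·e^(−0.0800·7/12) + 4.56·e^(−0.0800·8/12) + 4.56·e^(−0.0800·11/12)
I = 4.5297 + 4.3521 + 4.3232 + 4.2376 = 17.4426
F = (S − I)·e^(rT) = (174.65 − 17.4426) · e^(0.0800·15/12)
= 157.2074 · e^0.100000 = 157.2074 × 1.105171 = ¥173.74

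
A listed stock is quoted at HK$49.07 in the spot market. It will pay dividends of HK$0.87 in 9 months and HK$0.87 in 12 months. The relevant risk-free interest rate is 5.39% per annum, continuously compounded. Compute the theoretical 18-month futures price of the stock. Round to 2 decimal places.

HK$51.40

PV(dividends) I = 0.87·e^(−0.0539·9/12) + 0.87·e^(−0.0539·12/12)
I = 0.8355 + 0.8243 = 1.6598
F = (S − I)·e^(rT) = (49.07 − 1.6598) · e^(0.0539·18/12)
= 47.4102 · e^0.080850 = 47.4102 × 1.084208 = HK$51.40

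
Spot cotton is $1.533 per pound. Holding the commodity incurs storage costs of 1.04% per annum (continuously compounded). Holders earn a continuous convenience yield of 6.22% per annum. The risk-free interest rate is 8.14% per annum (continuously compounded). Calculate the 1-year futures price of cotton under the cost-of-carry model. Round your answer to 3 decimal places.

$1.579 per pound

Net carry = r + u − y = 0.0814 + 0.0104 − 0.0622 = 0.0296
F = S·e^((r+u−y)T) = 1.533 · e^(0.0296 × 12/12) = 1.533 · e^0.029600
= 1.533 × 1.030042 = $1.579 per pound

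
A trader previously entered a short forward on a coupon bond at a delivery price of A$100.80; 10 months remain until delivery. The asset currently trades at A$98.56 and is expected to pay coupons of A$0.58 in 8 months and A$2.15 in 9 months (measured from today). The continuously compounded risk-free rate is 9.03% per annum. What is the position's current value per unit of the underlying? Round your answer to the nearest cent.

PV(remaining coupons) I = 0.58·e^(−0.0903·8/12) + 2.15·e^(−0.0903·9/12) = 2.5553
Current forward F = (S − I)·e^(rT) = (98.56 − 2.5553)·e^(0.0903·10/12) = 96.0047 × 1.078154 = 103.5079
Value (long) = (F − K)·e^(−rT) = (103.5079 − 100.80) × 0.927512 = 2.5116
Short position value = −(long value) = -A$2.51

-A$2.51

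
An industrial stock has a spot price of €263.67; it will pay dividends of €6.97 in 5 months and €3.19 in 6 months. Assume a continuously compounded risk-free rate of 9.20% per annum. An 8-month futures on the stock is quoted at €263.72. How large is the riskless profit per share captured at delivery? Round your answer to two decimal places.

€6.26 per share

PV(dividends) I = 6.97·e^(−0.0920·5/12) + 3.19·e^(−0.0920·6/12) = 9.7545
Fair futures F* = (S − I)·e^(rT) = (263.67 − 9.7545)·e^0.061333 = 253.9155 × 1.063253 = 269.9764
Market €263.72 < fair 269.9764: forward underpriced → reverse cash-and-carry (short the stock, invest proceeds at r, pay the dividends, go long the forward).
Profit at T = |F_mkt − F*| = |263.72 − 269.9764| = €6.26 per share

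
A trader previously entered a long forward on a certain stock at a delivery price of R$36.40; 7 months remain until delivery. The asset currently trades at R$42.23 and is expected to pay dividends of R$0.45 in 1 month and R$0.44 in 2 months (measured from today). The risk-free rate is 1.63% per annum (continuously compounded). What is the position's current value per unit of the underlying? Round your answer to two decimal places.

PV(remaining dividends) I = 0.45·e^(−0.0163·1/12) + 0.44·e^(−0.0163·2/12) = 0.8882
Current forward F = (S − I)·e^(rT) = (42.23 − 0.8882)·e^(0.0163·7/12) = 41.3418 × 1.009554 = 41.7368
Value (long) = (F − K)·e^(−rT) = (41.7368 − 36.40) × 0.990537 = 5.2863
Value = R$5.29

R$5.29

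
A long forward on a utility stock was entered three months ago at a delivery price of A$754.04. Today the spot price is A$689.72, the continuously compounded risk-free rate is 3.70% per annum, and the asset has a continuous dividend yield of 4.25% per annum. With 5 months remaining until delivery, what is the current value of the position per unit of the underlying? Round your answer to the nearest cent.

-A$64.89

Current fair forward for the remaining 5 months: F = S·e^((r − q)·T), (r − q) = 0.0370 − 0.0425 = -0.0055
F = 689.72 · e^(-0.0055 × 5/12) = 689.72 × 0.997711 = 688.1412
Value of long forward = (F − K)·e^(−rT) = (688.1412 − 754.04) · e^(−0.0370·5/12)
= -65.8988 × 0.984702 = -64.89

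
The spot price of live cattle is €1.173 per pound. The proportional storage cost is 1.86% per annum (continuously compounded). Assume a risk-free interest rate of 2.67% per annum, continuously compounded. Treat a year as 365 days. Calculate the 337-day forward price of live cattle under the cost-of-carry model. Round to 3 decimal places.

€1.223 per pound

Net carry = r + u − y = 0.0267 + 0.0186 − 0.0000 = 0.0453
F = S·e^((r+u−y)T) = 1.173 · e^(0.0453 × 337/365) = 1.173 · e^0.041825
= 1.173 × 1.042712 = €1.223 per pound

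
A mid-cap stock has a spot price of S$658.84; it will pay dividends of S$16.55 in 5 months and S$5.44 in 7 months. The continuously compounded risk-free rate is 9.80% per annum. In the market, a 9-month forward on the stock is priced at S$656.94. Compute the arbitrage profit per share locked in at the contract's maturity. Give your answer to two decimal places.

S$29.52 per share

PV(dividends) I = 16.55·e^(−0.0980·5/12) + 5.44·e^(−0.0980·7/12) = 21.0256
Fair forward F* = (S − I)·e^(rT) = (658.84 − 21.0256)·e^0.073500 = 637.8144 × 1.076269 = 686.4599
Market S$656.94 < fair 686.4599: forward underpriced → reverse cash-and-carry (short the stock, invest proceeds at r, pay the dividends, go long the forward).
Profit at T = |F_mkt − F*| = |656.94 − 686.4599| = S$29.52 per share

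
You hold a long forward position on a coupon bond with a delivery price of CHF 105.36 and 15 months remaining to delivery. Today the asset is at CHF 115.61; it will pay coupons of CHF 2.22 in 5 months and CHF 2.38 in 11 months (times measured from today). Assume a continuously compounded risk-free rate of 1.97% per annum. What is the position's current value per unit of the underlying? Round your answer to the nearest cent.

CHF 8.27

PV(remaining coupons) I = 2.22·e^(−0.0197·5/12) + 2.38·e^(−0.0197·11/12) = 4.5393
Current forward F = (S − I)·e^(rT) = (115.61 − 4.5393)·e^(0.0197·15/12) = 111.0707 × 1.024931 = 113.8398
Value (long) = (F − K)·e^(−rT) = (113.8398 − 105.36) × 0.975676 = 8.2735
Value = CHF 8.27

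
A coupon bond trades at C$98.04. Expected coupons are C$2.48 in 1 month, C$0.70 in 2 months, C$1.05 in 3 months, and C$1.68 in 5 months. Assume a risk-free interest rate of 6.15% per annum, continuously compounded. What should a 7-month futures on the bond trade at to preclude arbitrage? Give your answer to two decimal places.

PV(coupons) I = 2.48·e^(−0.0615·1/12) + 0.70·e^(−0.0615·2/12) + 1.05·e^(−0.0615·3/12) + 1.68·e^(−0.0615·5/12)
I = 2.4673 + 0.6929 + 1.0340 + 1.6375 = 5.8317
F = (S − I)·e^(rT) = (98.04 − 5.8317) · e^(0.0615·7/12)
= 92.2083 · e^0.035875 = 92.2083 × 1.036526 = C$95.58

C$95.58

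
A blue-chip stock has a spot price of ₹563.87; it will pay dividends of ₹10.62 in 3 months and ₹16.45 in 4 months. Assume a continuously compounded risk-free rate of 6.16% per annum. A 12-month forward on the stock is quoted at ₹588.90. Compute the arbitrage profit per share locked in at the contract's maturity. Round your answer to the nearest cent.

PV(dividends) I = 10.62·e^(−0.0616·3/12) + 16.45·e^(−0.0616·4/12) = 26.5734
Fair forward F* = (S − I)·e^(rT) = (563.87 − 26.5734)·e^0.061600 = 537.2966 × 1.063537 = 571.4348
Market ₹588.90 > fair 571.4348: forward overpriced → cash-and-carry (borrow at r, buy the stock and collect the dividends, short the forward).
Profit at T = |F_mkt − F*| = |588.90 − 571.4348| = ₹17.47 per share

₹17.47 per share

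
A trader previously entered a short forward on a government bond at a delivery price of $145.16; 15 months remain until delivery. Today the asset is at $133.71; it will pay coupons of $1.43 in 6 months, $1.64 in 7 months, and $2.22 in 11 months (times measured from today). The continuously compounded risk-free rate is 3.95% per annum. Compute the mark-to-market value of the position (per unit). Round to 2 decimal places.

$9.60

PV(remaining coupons) I = 1.43·e^(−0.0395·6/12) + 1.64·e^(−0.0395·7/12) + 2.22·e^(−0.0395·11/12) = 5.1457
Current forward F = (S − I)·e^(rT) = (133.71 − 5.1457)·e^(0.0395·15/12) = 128.5643 × 1.050614 = 135.0715
Value (long) = (F − K)·e^(−rT) = (135.0715 − 145.16) × 0.951824 = -9.6025
Short position value = −(long value) = $9.60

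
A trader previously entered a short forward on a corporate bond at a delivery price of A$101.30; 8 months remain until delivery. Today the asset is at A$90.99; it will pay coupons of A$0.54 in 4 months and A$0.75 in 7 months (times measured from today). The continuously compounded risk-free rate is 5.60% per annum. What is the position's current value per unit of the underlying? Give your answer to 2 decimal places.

PV(remaining coupons) I = 0.54·e^(−0.0560·4/12) + 0.75·e^(−0.0560·7/12) = 1.2559
Current forward F = (S − I)·e^(rT) = (90.99 − 1.2559)·e^(0.0560·8/12) = 89.7341 × 1.038039 = 93.1475
Value (long) = (F − K)·e^(−rT) = (93.1475 − 101.30) × 0.963355 = -7.8538
Short position value = −(long value) = A$7.85

A$7.85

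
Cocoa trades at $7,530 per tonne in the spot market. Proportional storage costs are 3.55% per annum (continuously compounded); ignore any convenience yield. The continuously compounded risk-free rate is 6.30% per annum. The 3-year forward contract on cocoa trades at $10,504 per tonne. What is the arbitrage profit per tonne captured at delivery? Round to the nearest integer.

$385 per tonne

Fair forward: F* = S·e^(carry·T), with carry = (r + u) = 0.0630 + 0.0355 = 0.0985
F* = 7530 · e^(0.0985 × 3) = 7530 · e^0.295500 = 7530 × 1.343798 = $10118.7989
Market $10504 > fair $10118.7989: forward overpriced → cash-and-carry (buy spot, short the forward).
At maturity, profit = |F_mkt − F*| = |10504 − 10118.7989| = $385 per tonne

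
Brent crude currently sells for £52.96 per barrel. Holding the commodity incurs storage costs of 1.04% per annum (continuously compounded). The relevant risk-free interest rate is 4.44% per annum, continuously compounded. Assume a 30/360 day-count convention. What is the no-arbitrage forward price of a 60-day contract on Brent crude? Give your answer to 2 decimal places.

Net carry = r + u − y = 0.0444 + 0.0104 − 0.0000 = 0.0548
F = S·e^((r+u−y)T) = 52.96 · e^(0.0548 × 60/360) = 52.96 · e^0.009133
= 52.96 × 1.009175 = £53.45 per barrel

£53.45 per barrel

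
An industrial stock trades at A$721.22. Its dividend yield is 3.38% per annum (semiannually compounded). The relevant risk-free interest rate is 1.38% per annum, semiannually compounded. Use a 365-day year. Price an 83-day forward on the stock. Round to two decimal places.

A$717.99

F = S · (1+r/2)^(2T) / (1+q/2)^(2T)
= 721.22 × 1.003132 / 1.007651 = 721.22 × 0.995515
F = A$717.99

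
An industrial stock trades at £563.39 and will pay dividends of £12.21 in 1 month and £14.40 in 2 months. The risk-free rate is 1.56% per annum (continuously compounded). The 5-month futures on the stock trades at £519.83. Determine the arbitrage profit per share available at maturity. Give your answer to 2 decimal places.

PV(dividends) I = 12.21·e^(−0.0156·1/12) + 14.40·e^(−0.0156·2/12) = 26.5567
Fair futures F* = (S − I)·e^(rT) = (563.39 − 26.5567)·e^0.006500 = 536.8333 × 1.006521 = 540.3340
Market £519.83 < fair 540.3340: forward underpriced → reverse cash-and-carry (short the stock, invest proceeds at r, pay the dividends, go long the forward).
Profit at T = |F_mkt − F*| = |519.83 − 540.3340| = £20.50 per share

£20.50 per share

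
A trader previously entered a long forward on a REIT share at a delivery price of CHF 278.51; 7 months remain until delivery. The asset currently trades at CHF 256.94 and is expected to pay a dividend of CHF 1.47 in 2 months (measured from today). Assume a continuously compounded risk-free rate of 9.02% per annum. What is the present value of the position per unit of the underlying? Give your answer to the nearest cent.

PV(remaining dividends) I = 1.47·e^(−0.0902·2/12) = 1.4481
Current forward F = (S − I)·e^(rT) = (256.94 − 1.4481)·e^(0.0902·7/12) = 255.4919 × 1.054026 = 269.2951
Value (long) = (F − K)·e^(−rT) = (269.2951 − 278.51) × 0.948744 = -8.7426
Value = -CHF 8.74

-CHF 8.74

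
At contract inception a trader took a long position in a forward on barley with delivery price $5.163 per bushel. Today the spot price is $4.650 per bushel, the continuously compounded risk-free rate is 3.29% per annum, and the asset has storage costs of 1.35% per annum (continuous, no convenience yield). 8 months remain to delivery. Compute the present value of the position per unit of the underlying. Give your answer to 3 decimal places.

-$0.359 per bushel

Current fair forward for the remaining 8 months: F = S·e^((r + u)·T), (r + u) = 0.0329 + 0.0135 = 0.0464
F = 4.650 · e^(0.0464 × 8/12) = 4.650 × 1.031417 = 4.7961
Value of long forward = (F − K)·e^(−rT) = (4.7961 − 5.163) · e^(−0.0329·8/12)
= -0.3669 × 0.978305 = -0.359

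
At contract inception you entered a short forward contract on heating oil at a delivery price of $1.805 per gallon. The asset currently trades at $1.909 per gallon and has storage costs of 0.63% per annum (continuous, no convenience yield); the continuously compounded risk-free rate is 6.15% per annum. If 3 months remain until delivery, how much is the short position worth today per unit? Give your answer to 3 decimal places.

-$0.135 per gallon

Current fair forward for the remaining 3 months: F = S·e^((r + u)·T), (r + u) = 0.0615 + 0.0063 = 0.0678
F = 1.909 · e^(0.0678 × 3/12) = 1.909 × 1.017094 = 1.9416
Value of long forward = (F − K)·e^(−rT) = (1.9416 − 1.805) · e^(−0.0615·3/12)
= 0.1366 × 0.984743 = 0.135
Short position value = −(long value) = -$0.135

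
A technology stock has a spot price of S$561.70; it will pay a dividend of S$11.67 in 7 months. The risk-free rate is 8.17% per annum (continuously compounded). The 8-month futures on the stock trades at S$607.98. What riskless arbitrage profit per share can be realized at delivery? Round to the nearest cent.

PV(dividends) I = 11.67·e^(−0.0817·7/12) = 11.1269
Fair futures F* = (S − I)·e^(rT) = (561.70 − 11.1269)·e^0.054467 = 550.5731 × 1.055978 = 581.3931
Market S$607.98 > fair 581.3931: forward overpriced → cash-and-carry (borrow at r, buy the stock and collect the dividends, short the forward).
Profit at T = |F_mkt − F*| = |607.98 − 581.3931| = S$26.59 per share

S$26.59 per share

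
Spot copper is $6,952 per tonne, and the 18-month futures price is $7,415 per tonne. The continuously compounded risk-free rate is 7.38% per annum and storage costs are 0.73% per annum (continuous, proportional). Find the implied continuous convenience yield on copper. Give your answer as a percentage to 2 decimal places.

F = S·e^((r+u−y)T) ⇒ (r+u−y) = ln(F/S)/T
ln(7415/6952) = 0.064476; /T ⇒ 0.042984
y = r + u − ln(F/S)/T = 0.0738 + 0.0073 − 0.042984 = 0.038116
y = 3.81%

3.81%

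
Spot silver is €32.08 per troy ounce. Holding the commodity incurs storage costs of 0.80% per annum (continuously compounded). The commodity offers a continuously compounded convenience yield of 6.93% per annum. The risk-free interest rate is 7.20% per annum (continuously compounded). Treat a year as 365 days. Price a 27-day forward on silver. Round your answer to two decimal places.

€32.11 per troy ounce

Net carry = r + u − y = 0.0720 + 0.0080 − 0.0693 = 0.0107
F = S·e^((r+u−y)T) = 32.08 · e^(0.0107 × 27/365) = 32.08 · e^0.000792
= 32.08 × 1.000792 = €32.11 per troy ounce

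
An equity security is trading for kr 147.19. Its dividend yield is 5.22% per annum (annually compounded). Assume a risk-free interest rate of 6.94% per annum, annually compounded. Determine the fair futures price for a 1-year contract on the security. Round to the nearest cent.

kr 149.60

F = S · (1+r)^T / (1+q)^T
= 147.19 × 1.069400 / 1.052200 = 147.19 × 1.016347
F = kr 149.60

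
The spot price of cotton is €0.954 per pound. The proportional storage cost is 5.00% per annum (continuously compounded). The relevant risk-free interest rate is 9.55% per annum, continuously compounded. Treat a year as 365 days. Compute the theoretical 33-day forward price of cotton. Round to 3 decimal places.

Net carry = r + u − y = 0.0955 + 0.0500 − 0.0000 = 0.1455
F = S·e^((r+u−y)T) = 0.954 · e^(0.1455 × 33/365) = 0.954 · e^0.013155
= 0.954 × 1.013242 = €0.967 per pound

€0.967 per pound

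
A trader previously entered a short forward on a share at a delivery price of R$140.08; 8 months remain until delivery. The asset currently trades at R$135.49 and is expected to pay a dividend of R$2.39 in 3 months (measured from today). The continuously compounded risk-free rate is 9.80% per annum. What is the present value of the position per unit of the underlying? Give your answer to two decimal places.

-R$1.94

PV(remaining dividends) I = 2.39·e^(−0.0980·3/12) = 2.3322
Current forward F = (S − I)·e^(rT) = (135.49 − 2.3322)·e^(0.0980·8/12) = 133.1578 × 1.067515 = 142.1479
Value (long) = (F − K)·e^(−rT) = (142.1479 − 140.08) × 0.936755 = 1.9371
Short position value = −(long value) = -R$1.94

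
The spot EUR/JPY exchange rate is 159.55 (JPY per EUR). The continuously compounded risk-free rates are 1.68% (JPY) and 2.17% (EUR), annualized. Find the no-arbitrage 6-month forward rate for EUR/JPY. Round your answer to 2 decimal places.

159.16

F = S·e^((r_JPY − r_EUR)T) = 159.55 · e^((0.0168 − 0.0217) × 6/12)
= 159.55 · e^-0.002450 = 159.55 × 0.997553
F = 159.16 JPY per EUR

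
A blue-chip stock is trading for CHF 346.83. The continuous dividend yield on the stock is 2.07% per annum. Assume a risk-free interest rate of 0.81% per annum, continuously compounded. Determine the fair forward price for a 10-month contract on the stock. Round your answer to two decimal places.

F = S·e^((r − q)T) = 346.83 · e^((0.0081 − 0.0207) × 10/12)
= 346.83 · e^-0.010500 = 346.83 × 0.989555
F = CHF 343.21

CHF 343.21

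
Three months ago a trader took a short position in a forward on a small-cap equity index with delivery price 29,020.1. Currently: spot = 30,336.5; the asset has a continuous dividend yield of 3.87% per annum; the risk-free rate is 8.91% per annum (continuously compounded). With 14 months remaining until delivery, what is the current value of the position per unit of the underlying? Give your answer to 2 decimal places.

-2842.31

Current fair forward for the remaining 14 months: F = S·e^((r − q)·T), (r − q) = 0.0891 − 0.0387 = 0.0504
F = 30336.5 · e^(0.0504 × 14/12) = 30336.5 × 1.06056311 = 32173.7728
Value of long forward = (F − K)·e^(−rT) = (32173.7728 − 29020.1) · e^(−0.0891·14/12)
= 3153.6728 × 0.90127036 = 2842.31
Short position value = −(long value) = -2842.31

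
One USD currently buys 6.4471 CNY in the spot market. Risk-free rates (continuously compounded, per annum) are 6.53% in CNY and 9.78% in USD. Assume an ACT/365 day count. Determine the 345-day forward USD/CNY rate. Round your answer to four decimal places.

6.2521

F = S·e^((r_CNY − r_USD)T) = 6.4471 · e^((0.0653 − 0.0978) × 345/365)
= 6.4471 · e^-0.030719 = 6.4471 × 0.969748
F = 6.2521 CNY per USD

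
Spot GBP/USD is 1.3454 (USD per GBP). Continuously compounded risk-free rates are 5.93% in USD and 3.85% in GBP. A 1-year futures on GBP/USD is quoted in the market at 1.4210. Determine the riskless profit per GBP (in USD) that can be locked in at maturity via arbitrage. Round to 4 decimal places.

0.0473 per GBP (in USD)

Fair futures: F* = S·e^(carry·T), with carry = (r_USD − r_GBP) = 0.0593 − 0.0385 = 0.0208
F* = 1.3454 · e^(0.0208 × 1) = 1.3454 · e^0.020800 = 1.3454 × 1.021018 = 1.3737
Market 1.4210 > fair 1.3737: forward overpriced → cash-and-carry (buy spot, short the forward).
At maturity, profit = |F_mkt − F*| = |1.4210 − 1.3737| = 0.0473 per GBP (in USD)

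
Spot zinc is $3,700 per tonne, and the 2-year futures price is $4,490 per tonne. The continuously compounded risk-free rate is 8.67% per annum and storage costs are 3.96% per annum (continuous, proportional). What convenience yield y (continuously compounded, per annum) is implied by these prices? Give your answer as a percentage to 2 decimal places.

2.95%

F = S·e^((r+u−y)T) ⇒ (r+u−y) = ln(F/S)/T
ln(4490/3700) = 0.193520; /T ⇒ 0.096760
y = r + u − ln(F/S)/T = 0.0867 + 0.0396 − 0.096760 = 0.029540
y = 2.95%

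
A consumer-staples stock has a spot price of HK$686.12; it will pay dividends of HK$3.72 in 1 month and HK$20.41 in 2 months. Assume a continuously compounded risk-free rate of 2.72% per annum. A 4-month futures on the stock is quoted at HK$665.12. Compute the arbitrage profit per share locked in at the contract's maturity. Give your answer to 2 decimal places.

PV(dividends) I = 3.72·e^(−0.0272·1/12) + 20.41·e^(−0.0272·2/12) = 24.0293
Fair futures F* = (S − I)·e^(rT) = (686.12 − 24.0293)·e^0.009067 = 662.0907 × 1.009108 = 668.1210
Market HK$665.12 < fair 668.1210: forward underpriced → reverse cash-and-carry (short the stock, invest proceeds at r, pay the dividends, go long the forward).
Profit at T = |F_mkt − F*| = |665.12 − 668.1210| = HK$3.00 per share

HK$3.00 per share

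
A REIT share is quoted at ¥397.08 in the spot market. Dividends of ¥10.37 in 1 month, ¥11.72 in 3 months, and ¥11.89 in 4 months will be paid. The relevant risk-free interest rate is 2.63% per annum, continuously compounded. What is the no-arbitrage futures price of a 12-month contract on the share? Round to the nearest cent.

¥372.98

PV(dividends) I = 10.37·e^(−0.0263·1/12) + 11.72·e^(−0.0263·3/12) + 11.89·e^(−0.0263·4/12)
I = 10.3473 + 11.6432 + 11.7862 = 33.7767
F = (S − I)·e^(rT) = (397.08 − 33.7767) · e^(0.0263·12/12)
= 363.3033 · e^0.026300 = 363.3033 × 1.026649 = ¥372.98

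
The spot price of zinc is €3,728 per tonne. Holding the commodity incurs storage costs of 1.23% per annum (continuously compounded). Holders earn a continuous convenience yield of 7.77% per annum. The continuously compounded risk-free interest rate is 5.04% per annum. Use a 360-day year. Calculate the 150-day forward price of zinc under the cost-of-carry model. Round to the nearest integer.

€3,705 per tonne

Net carry = r + u − y = 0.0504 + 0.0123 − 0.0777 = -0.0150
F = S·e^((r+u−y)T) = 3728 · e^(-0.0150 × 150/360) = 3728 · e^-0.006250
= 3728 × 0.993769 = €3,705 per tonne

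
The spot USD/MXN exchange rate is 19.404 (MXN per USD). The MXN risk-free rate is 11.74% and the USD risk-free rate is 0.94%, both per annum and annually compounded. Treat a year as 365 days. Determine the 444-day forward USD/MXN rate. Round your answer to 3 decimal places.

21.958

By covered interest parity, F = S · (1+r_MXN)^T / (1+r_USD)^T
= 19.404 × 1.144571 / 1.011446 = 19.404 × 1.131618
F = 21.958 MXN per USD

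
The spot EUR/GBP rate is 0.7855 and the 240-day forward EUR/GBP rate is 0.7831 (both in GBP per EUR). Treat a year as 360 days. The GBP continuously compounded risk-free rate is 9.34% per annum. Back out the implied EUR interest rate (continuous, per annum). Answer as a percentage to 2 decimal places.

9.80%

F = S·e^((r_GBP − r_EUR)T) ⇒ r_EUR = r_GBP − ln(F/S)/T
ln(0.7831/0.7855) = -0.003060; /(240/360) = -0.004590
r_EUR = 0.0934 + 0.004590 = 0.097990
r_EUR = 9.80%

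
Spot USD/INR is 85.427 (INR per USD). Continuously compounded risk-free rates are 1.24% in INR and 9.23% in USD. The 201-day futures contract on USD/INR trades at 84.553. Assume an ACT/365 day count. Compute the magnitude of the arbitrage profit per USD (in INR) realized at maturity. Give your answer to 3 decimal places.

2.803 per USD (in INR)

Fair futures: F* = S·e^(carry·T), with carry = (r_INR − r_USD) = 0.0124 − 0.0923 = -0.0799
F* = 85.427 · e^(-0.0799 × 201/365) = 85.427 · e^-0.044000 = 85.427 × 0.956954 = 81.7497
Market 84.553 > fair 81.7497: forward overpriced → cash-and-carry (buy spot, short the forward).
At maturity, profit = |F_mkt − F*| = |84.553 − 81.7497| = 2.803 per USD (in INR)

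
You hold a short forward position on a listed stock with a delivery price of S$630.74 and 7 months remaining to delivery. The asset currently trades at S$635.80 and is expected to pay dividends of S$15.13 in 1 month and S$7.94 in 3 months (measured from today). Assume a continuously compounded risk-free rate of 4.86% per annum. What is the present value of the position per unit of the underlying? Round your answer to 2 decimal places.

S$0.22

PV(remaining dividends) I = 15.13·e^(−0.0486·1/12) + 7.94·e^(−0.0486·3/12) = 22.9130
Current forward F = (S − I)·e^(rT) = (635.80 − 22.9130)·e^(0.0486·7/12) = 612.8870 × 1.028756 = 630.5112
Value (long) = (F − K)·e^(−rT) = (630.5112 − 630.74) × 0.972048 = -0.2224
Short position value = −(long value) = S$0.22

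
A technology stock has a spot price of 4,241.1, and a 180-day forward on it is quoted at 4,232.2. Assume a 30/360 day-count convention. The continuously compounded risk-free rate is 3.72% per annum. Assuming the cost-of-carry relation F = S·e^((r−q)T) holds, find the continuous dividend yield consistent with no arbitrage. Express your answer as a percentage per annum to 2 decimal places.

4.14%

From F = S·e^((r−q)T): (r − q) = ln(F/S)/T
ln(4232.2/4241.1) = ln(0.997901) = -0.002101
(r − q) = -0.002101 / (180/360) = -0.004202
q = r − ln(F/S)/T = 0.0372 + 0.004202 = 0.041402
q = 4.14%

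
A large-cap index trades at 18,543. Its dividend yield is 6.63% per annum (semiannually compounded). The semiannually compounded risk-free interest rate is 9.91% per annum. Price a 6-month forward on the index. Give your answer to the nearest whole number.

18,837

F = S · (1+r/2)^(2T) / (1+q/2)^(2T)
= 18543 × 1.049550 / 1.033150 = 18543 × 1.015874
F = 18,837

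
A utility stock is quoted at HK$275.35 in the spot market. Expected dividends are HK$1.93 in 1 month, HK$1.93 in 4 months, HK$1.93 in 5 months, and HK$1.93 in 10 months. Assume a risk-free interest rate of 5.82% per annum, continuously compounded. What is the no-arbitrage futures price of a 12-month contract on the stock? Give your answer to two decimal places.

HK$283.86

PV(dividends) I = 1.93·e^(−0.0582·1/12) + 1.93·e^(−0.0582·4/12) + 1.93·e^(−0.0582·5/12) + 1.93·e^(−0.0582·10/12)
I = 1.9207 + 1.8929 + 1.8838 + 1.8386 = 7.5360
F = (S − I)·e^(rT) = (275.35 − 7.5360) · e^(0.0582·12/12)
= 267.8140 · e^0.058200 = 267.8140 × 1.059927 = HK$283.86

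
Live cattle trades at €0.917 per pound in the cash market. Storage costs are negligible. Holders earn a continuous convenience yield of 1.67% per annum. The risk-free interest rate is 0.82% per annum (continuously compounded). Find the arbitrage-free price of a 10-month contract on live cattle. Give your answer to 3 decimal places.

Net carry = r + u − y = 0.0082 + 0.0000 − 0.0167 = -0.0085
F = S·e^((r+u−y)T) = 0.917 · e^(-0.0085 × 10/12) = 0.917 · e^-0.007083
= 0.917 × 0.992942 = €0.911 per pound

€0.911 per pound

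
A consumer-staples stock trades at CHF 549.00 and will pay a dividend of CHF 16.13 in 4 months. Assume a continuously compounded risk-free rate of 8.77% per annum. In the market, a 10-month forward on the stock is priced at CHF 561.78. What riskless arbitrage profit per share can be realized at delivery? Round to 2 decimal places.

CHF 11.99 per share

PV(dividends) I = 16.13·e^(−0.0877·4/12) = 15.6653
Fair forward F* = (S − I)·e^(rT) = (549.00 − 15.6653)·e^0.073083 = 533.3347 × 1.075820 = 573.7721
Market CHF 561.78 < fair 573.7721: forward underpriced → reverse cash-and-carry (short the stock, invest proceeds at r, pay the dividends, go long the forward).
Profit at T = |F_mkt − F*| = |561.78 − 573.7721| = CHF 11.99 per share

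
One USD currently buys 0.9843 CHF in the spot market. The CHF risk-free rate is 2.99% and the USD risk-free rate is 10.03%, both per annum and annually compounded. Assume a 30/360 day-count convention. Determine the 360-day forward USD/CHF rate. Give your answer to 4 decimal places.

By covered interest parity, F = S · (1+r_CHF)^T / (1+r_USD)^T
= 0.9843 × 1.029900 / 1.100300 = 0.9843 × 0.936017
F = 0.9213 CHF per USD

0.9213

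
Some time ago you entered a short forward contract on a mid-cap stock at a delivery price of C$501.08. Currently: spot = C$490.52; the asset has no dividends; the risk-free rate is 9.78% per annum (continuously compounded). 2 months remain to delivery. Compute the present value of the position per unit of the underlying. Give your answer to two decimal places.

Current fair forward for the remaining 2 months: F = S·e^(r·T), r = 0.0978
F = 490.52 · e^(0.0978 × 2/12) = 490.52 × 1.016434 = 498.5812
Value of long forward = (F − K)·e^(−rT) = (498.5812 − 501.08) · e^(−0.0978·2/12)
= -2.4988 × 0.983832 = -2.46
Short position value = −(long value) = C$2.46

C$2.46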